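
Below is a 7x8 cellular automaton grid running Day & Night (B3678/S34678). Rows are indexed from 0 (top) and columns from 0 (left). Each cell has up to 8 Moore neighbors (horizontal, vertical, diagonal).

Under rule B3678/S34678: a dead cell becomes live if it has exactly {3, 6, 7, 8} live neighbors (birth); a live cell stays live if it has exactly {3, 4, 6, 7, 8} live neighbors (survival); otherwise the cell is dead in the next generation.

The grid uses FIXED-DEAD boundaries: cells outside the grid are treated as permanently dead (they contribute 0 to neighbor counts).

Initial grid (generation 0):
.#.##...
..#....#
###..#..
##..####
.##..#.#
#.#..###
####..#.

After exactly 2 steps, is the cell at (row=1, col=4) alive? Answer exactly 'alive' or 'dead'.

Answer: alive

Derivation:
Simulating step by step:
Generation 0 (given above): 29 live cells
Generation 1: 29 live cells
..#.....
#.#.#...
#.####.#
##.###..
..##..##
##..##.#
.##..###
Generation 2: 33 live cells
.#.#....
..####..
#######.
.#####.#
..###.#.
.#..####
##..###.

Cell (1,4) at generation 2: 1 -> alive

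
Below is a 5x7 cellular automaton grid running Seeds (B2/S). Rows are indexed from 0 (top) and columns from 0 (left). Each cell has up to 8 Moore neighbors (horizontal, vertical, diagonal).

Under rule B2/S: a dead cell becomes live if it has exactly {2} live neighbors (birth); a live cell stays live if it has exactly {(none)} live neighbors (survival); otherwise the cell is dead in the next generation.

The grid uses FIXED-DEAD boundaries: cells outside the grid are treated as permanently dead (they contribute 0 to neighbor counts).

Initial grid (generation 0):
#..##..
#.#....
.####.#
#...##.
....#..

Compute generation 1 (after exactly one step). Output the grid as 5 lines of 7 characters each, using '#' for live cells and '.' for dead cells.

Answer: ..#....
.......
.......
......#
...#...

Derivation:
Simulating step by step:
Generation 0 (given above): 14 live cells
Generation 1: 3 live cells
(generation 1 grid is the final answer)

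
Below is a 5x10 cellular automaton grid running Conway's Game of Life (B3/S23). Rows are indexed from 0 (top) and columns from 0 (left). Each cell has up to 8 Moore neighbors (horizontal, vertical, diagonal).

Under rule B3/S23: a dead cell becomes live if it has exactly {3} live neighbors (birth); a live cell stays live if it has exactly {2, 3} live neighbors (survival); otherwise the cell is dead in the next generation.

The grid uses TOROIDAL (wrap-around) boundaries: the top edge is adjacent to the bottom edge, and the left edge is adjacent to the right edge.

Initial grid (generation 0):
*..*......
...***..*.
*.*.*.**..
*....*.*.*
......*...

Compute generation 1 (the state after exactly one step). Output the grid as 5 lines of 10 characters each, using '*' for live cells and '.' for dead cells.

Simulating step by step:
Generation 0 (given above): 16 live cells
Generation 1: 20 live cells
(generation 1 grid is the final answer)

Answer: ...*.*....
.**..***.*
**.....*..
**...*.***
*.....*..*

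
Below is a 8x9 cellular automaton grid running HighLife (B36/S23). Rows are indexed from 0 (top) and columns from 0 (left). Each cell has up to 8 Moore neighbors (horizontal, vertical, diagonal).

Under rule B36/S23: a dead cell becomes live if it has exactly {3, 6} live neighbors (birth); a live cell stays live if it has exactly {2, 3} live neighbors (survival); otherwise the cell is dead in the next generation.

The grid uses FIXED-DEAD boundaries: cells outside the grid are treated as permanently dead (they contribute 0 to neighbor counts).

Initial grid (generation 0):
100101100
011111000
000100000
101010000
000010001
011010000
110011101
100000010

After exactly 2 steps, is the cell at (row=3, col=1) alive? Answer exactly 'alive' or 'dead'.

Simulating step by step:
Generation 0 (given above): 26 live cells
Generation 1: 29 live cells
010101100
010001100
000001000
000010000
001011000
111010010
101111110
110001110
Generation 2: 22 live cells
001011100
001000000
000011100
000110000
001011000
100001010
000000001
111100010

Cell (3,1) at generation 2: 0 -> dead

Answer: dead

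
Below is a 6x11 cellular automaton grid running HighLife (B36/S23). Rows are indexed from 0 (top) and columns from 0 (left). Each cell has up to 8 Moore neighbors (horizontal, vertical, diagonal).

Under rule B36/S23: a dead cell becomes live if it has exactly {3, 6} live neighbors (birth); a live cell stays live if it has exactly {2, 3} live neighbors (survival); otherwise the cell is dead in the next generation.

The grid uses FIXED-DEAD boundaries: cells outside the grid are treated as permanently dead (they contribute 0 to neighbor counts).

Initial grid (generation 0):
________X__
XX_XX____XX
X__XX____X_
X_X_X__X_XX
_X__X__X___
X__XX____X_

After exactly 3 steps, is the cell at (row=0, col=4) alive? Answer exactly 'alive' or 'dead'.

Simulating step by step:
Generation 0 (given above): 24 live cells
Generation 1: 26 live cells
_________X_
XXXXX___XXX
X____X_____
X_X_XX___XX
XXX_XX___XX
___XX______
Generation 2: 34 live cells
_XXX____XXX
XXXXX___XXX
XX___X__X__
XXX___X__XX
X_XX_____XX
_XXXXX_____
Generation 3: 22 live cells
X___X___X_X
____X__X__X
__X_XX_XXX_
___X____X_X
X____X___XX
_X__X______

Cell (0,4) at generation 3: 1 -> alive

Answer: alive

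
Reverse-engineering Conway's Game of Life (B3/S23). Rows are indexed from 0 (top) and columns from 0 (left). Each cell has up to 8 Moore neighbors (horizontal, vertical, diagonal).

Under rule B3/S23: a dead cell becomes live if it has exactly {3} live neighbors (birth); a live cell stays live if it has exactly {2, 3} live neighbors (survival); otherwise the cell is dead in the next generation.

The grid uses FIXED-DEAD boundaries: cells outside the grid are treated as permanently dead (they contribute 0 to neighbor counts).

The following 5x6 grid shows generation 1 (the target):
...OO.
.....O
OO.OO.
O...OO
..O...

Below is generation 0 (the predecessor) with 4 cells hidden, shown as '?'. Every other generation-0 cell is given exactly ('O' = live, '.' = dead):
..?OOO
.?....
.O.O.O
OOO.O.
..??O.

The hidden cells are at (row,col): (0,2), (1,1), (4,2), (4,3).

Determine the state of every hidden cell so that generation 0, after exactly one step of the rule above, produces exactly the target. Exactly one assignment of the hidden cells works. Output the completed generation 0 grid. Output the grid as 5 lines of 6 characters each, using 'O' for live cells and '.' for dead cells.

Hidden generation-0 cells (in order): (0,2), (1,1), (4,2), (4,3).
A hidden cell only influences target cells in its own 3x3 neighborhood. Try each of the 2^4 = 16 assignments, step the completed generation 0 forward once under B3/S23, and compare with the target:
  (0,2)=. (1,1)=. (4,2)=. (4,3)=. -> step gives (0,3)='.' but target has 'O' -> reject
  (0,2)=. (1,1)=. (4,2)=. (4,3)=O -> step gives (0,3)='.' but target has 'O' -> reject
  (0,2)=. (1,1)=. (4,2)=O (4,3)=. -> step gives (0,3)='.' but target has 'O' -> reject
  (0,2)=. (1,1)=. (4,2)=O (4,3)=O -> step gives (0,3)='.' but target has 'O' -> reject
  (0,2)=. (1,1)=O (4,2)=. (4,3)=. -> step gives (0,3)='.' but target has 'O' -> reject
  (0,2)=. (1,1)=O (4,2)=. (4,3)=O -> step gives (0,3)='.' but target has 'O' -> reject
  (0,2)=. (1,1)=O (4,2)=O (4,3)=. -> step gives (0,3)='.' but target has 'O' -> reject
  (0,2)=. (1,1)=O (4,2)=O (4,3)=O -> step gives (0,3)='.' but target has 'O' -> reject
  (0,2)=O (1,1)=. (4,2)=. (4,3)=. -> step gives (3,1)='O' but target has '.' -> reject
  (0,2)=O (1,1)=. (4,2)=. (4,3)=O -> step gives (3,1)='O' but target has '.' -> reject
  (0,2)=O (1,1)=. (4,2)=O (4,3)=. -> step reproduces the target at every cell -> ACCEPT
  (0,2)=O (1,1)=. (4,2)=O (4,3)=O -> step gives (3,4)='.' but target has 'O' -> reject
  (0,2)=O (1,1)=O (4,2)=. (4,3)=. -> step gives (0,2)='O' but target has '.' -> reject
  (0,2)=O (1,1)=O (4,2)=. (4,3)=O -> step gives (0,2)='O' but target has '.' -> reject
  (0,2)=O (1,1)=O (4,2)=O (4,3)=. -> step gives (0,2)='O' but target has '.' -> reject
  (0,2)=O (1,1)=O (4,2)=O (4,3)=O -> step gives (0,2)='O' but target has '.' -> reject
Unique solution: (0,2)=live, (1,1)=dead, (4,2)=live, (4,3)=dead.
Check: live-neighbor counts of every cell in the completed generation 0:
011221
124453
334231
244533
242412
Applying B3/S23 to generation 0 with these counts gives:
...OO.
.....O
OO.OO.
O...OO
..O...
which matches the target exactly.

Answer: ..OOOO
......
.O.O.O
OOO.O.
..O.O.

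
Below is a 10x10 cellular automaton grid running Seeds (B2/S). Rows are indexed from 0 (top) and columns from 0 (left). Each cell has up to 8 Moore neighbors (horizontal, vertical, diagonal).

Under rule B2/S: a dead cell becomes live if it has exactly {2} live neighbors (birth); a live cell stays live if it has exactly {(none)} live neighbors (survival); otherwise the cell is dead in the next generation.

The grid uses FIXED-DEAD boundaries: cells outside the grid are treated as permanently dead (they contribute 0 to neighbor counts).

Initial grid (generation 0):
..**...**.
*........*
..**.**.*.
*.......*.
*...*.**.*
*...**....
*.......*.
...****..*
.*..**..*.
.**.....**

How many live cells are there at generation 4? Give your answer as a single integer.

Simulating step by step:
Generation 0 (given above): 36 live cells
Generation 1: 21 live cells
.*.......*
.....*....
*...*.....
..*.......
...*......
...*.....*
.*.....*.*
***.......
*.........
*..***.*..
Generation 2: 16 live cells
..........
**..*.....
.*.*.*....
.*..*.....
....*.....
....*.....
...*......
........*.
.....**...
.*....*...
Generation 3: 12 live cells
**........
...*.*....
..........
*.........
..........
.....*....
....*.....
....****..
..........
.......*..
Generation 4: 13 live cells
..*.*.....
***.*.....
....*.....
..........
..........
....*.....
...*...*..
...*......
....*...*.
..........
Population at generation 4: 13

Answer: 13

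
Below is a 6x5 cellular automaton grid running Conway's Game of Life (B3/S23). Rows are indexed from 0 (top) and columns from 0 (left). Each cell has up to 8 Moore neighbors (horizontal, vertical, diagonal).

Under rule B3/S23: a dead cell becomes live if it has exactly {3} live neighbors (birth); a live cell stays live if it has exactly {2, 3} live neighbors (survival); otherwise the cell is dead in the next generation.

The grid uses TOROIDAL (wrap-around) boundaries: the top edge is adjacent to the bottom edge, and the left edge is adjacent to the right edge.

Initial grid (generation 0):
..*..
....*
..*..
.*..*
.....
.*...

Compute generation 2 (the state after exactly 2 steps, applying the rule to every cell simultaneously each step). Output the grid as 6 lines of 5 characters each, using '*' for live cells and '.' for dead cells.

Simulating step by step:
Generation 0 (given above): 6 live cells
Generation 1: 4 live cells
.....
...*.
*..*.
.....
*....
.....
Generation 2: 3 live cells
(generation 2 grid is the final answer)

Answer: .....
....*
....*
....*
.....
.....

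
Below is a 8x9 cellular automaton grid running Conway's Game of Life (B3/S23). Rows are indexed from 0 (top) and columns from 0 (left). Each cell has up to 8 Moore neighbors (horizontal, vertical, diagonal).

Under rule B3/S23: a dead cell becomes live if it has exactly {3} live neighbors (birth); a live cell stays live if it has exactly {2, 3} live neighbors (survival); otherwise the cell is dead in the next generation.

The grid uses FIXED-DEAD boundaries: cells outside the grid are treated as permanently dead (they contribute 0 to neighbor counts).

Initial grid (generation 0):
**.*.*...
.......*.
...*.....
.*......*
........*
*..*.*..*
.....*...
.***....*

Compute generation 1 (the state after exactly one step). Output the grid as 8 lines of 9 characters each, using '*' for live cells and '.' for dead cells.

Answer: .........
..*.*....
.........
.........
.......**
....*....
.*.*.....
..*......

Derivation:
Simulating step by step:
Generation 0 (given above): 18 live cells
Generation 1: 8 live cells
(generation 1 grid is the final answer)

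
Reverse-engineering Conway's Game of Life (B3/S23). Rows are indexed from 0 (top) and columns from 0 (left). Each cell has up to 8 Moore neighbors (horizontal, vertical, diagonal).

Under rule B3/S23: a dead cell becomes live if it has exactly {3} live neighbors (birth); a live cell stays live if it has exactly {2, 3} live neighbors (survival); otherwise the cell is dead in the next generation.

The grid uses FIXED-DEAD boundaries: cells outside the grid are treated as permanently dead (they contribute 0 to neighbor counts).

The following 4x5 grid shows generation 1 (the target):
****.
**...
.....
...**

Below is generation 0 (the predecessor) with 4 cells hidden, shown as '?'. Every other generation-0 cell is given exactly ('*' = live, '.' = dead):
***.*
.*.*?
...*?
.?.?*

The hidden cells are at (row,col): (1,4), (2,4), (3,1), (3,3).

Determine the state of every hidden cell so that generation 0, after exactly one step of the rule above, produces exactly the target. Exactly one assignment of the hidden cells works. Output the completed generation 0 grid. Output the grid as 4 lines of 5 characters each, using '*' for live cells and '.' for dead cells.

Answer: ***.*
.*.*.
...**
...**

Derivation:
Hidden generation-0 cells (in order): (1,4), (2,4), (3,1), (3,3).
A hidden cell only influences target cells in its own 3x3 neighborhood. Try each of the 2^4 = 16 assignments, step the completed generation 0 forward once under B3/S23, and compare with the target:
  (1,4)=. (2,4)=. (3,1)=. (3,3)=. -> step gives (1,3)='*' but target has '.' -> reject
  (1,4)=. (2,4)=. (3,1)=. (3,3)=* -> step gives (1,3)='*' but target has '.' -> reject
  (1,4)=. (2,4)=. (3,1)=* (3,3)=. -> step gives (1,3)='*' but target has '.' -> reject
  (1,4)=. (2,4)=. (3,1)=* (3,3)=* -> step gives (1,3)='*' but target has '.' -> reject
  (1,4)=. (2,4)=* (3,1)=. (3,3)=. -> step gives (2,2)='*' but target has '.' -> reject
  (1,4)=. (2,4)=* (3,1)=. (3,3)=* -> step reproduces the target at every cell -> ACCEPT
  (1,4)=. (2,4)=* (3,1)=* (3,3)=. -> step gives (2,3)='*' but target has '.' -> reject
  (1,4)=. (2,4)=* (3,1)=* (3,3)=* -> step gives (3,2)='*' but target has '.' -> reject
  (1,4)=* (2,4)=. (3,1)=. (3,3)=. -> step gives (0,3)='.' but target has '*' -> reject
  (1,4)=* (2,4)=. (3,1)=. (3,3)=* -> step gives (0,3)='.' but target has '*' -> reject
  (1,4)=* (2,4)=. (3,1)=* (3,3)=. -> step gives (0,3)='.' but target has '*' -> reject
  (1,4)=* (2,4)=. (3,1)=* (3,3)=* -> step gives (0,3)='.' but target has '*' -> reject
  (1,4)=* (2,4)=* (3,1)=. (3,3)=. -> step gives (0,3)='.' but target has '*' -> reject
  (1,4)=* (2,4)=* (3,1)=. (3,3)=* -> step gives (0,3)='.' but target has '*' -> reject
  (1,4)=* (2,4)=* (3,1)=* (3,3)=. -> step gives (0,3)='.' but target has '*' -> reject
  (1,4)=* (2,4)=* (3,1)=* (3,3)=* -> step gives (0,3)='.' but target has '*' -> reject
Unique solution: (1,4)=dead, (2,4)=live, (3,1)=dead, (3,3)=live.
Check: live-neighbor counts of every cell in the completed generation 0:
23331
33544
11444
00233
Applying B3/S23 to generation 0 with these counts gives:
****.
**...
.....
...**
which matches the target exactly.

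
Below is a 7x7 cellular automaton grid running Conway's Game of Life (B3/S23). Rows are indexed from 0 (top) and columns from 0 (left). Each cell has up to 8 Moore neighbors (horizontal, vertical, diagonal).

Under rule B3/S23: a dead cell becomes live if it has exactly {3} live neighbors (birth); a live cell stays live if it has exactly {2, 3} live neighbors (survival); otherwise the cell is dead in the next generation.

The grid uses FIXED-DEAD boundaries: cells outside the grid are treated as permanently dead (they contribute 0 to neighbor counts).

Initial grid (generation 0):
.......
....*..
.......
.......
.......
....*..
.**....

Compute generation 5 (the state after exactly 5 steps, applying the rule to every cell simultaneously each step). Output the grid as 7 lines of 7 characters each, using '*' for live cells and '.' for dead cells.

Answer: .......
.......
.......
.......
.......
.......
.......

Derivation:
Simulating step by step:
Generation 0 (given above): 4 live cells
Generation 1: 0 live cells
.......
.......
.......
.......
.......
.......
.......
Generation 2: 0 live cells
.......
.......
.......
.......
.......
.......
.......
Generation 3: 0 live cells
.......
.......
.......
.......
.......
.......
.......
Generation 4: 0 live cells
.......
.......
.......
.......
.......
.......
.......
Generation 5: 0 live cells
(generation 5 grid is the final answer)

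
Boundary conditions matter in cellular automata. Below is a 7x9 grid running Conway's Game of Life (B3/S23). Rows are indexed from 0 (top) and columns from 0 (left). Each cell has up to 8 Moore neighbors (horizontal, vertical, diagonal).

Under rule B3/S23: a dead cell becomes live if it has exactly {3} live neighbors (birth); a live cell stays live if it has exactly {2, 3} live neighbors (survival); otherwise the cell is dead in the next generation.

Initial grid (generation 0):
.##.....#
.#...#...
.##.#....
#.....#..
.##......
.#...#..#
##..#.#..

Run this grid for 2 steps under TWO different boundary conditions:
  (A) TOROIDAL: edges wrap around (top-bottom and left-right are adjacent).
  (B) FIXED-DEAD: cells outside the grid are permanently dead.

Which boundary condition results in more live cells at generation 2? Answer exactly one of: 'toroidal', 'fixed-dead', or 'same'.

Answer: toroidal

Derivation:
Under TOROIDAL boundary, generation 2:
....#.#..
...##....
#####....
#..#.....
.##......
......#..
....##...
Population = 16

Under FIXED-DEAD boundary, generation 2:
.##......
#..#.....
#.###....
...#.....
###......
..#......
.........
Population = 13

Comparison: toroidal=16, fixed-dead=13 -> toroidal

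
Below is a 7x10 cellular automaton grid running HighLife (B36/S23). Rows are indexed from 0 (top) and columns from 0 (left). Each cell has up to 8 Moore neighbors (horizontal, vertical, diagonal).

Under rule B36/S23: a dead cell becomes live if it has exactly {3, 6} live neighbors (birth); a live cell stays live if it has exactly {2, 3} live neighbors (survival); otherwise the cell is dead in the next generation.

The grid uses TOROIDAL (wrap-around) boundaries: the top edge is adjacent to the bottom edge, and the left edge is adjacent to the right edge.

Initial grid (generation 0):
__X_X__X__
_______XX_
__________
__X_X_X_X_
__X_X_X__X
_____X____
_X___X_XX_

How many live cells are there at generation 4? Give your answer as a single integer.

Simulating step by step:
Generation 0 (given above): 18 live cells
Generation 1: 15 live cells
__________
_______XX_
________X_
_______X__
____X_XX__
____XX_XX_
____XX_XX_
Generation 2: 14 live cells
______X___
_______XX_
________X_
______XXX_
____X_____
___X__X___
____XX_XX_
Generation 3: 17 live cells
_____XX___
_______XX_
______XX_X
_______XX_
_____XX___
___X__XX__
____XX_X__
Generation 4: 16 live cells
____XX__X_
_____X__X_
______X_XX
_____X__X_
_____X__X_
_______X__
____X_XX__
Population at generation 4: 16

Answer: 16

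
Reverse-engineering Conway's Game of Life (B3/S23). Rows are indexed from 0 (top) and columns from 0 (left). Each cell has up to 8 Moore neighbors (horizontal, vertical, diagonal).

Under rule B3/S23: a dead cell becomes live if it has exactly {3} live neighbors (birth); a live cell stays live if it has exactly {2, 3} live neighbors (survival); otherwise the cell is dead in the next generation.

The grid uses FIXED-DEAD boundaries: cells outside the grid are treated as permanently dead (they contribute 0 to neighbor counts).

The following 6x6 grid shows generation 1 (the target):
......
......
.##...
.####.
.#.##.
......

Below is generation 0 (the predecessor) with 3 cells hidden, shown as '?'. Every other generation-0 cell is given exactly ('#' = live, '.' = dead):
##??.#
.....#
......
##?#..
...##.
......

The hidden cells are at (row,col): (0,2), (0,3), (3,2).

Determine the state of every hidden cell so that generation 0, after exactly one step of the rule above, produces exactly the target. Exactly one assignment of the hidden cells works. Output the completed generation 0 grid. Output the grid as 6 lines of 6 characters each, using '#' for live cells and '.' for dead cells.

Answer: ##...#
.....#
......
####..
...##.
......

Derivation:
Hidden generation-0 cells (in order): (0,2), (0,3), (3,2).
A hidden cell only influences target cells in its own 3x3 neighborhood. Try each of the 2^3 = 8 assignments, step the completed generation 0 forward once under B3/S23, and compare with the target:
  (0,2)=. (0,3)=. (3,2)=. -> step gives (2,1)='.' but target has '#' -> reject
  (0,2)=. (0,3)=. (3,2)=# -> step reproduces the target at every cell -> ACCEPT
  (0,2)=. (0,3)=# (3,2)=. -> step gives (0,4)='#' but target has '.' -> reject
  (0,2)=. (0,3)=# (3,2)=# -> step gives (0,4)='#' but target has '.' -> reject
  (0,2)=# (0,3)=. (3,2)=. -> step gives (0,1)='#' but target has '.' -> reject
  (0,2)=# (0,3)=. (3,2)=# -> step gives (0,1)='#' but target has '.' -> reject
  (0,2)=# (0,3)=# (3,2)=. -> step gives (0,1)='#' but target has '.' -> reject
  (0,2)=# (0,3)=# (3,2)=# -> step gives (0,1)='#' but target has '.' -> reject
Unique solution: (0,2)=dead, (0,3)=dead, (3,2)=live.
Check: live-neighbor counts of every cell in the completed generation 0:
111021
221021
233221
123331
234321
001221
Applying B3/S23 to generation 0 with these counts gives:
......
......
.##...
.####.
.#.##.
......
which matches the target exactly.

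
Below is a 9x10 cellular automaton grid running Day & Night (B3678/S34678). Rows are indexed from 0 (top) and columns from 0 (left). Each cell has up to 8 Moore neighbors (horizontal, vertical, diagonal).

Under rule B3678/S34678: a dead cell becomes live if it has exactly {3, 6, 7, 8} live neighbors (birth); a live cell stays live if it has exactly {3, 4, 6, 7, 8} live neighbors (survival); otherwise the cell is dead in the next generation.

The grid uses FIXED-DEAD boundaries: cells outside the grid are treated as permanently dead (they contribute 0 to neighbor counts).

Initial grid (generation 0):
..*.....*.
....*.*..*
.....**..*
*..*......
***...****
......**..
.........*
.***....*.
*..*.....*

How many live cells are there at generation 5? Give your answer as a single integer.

Answer: 17

Derivation:
Simulating step by step:
Generation 0 (given above): 27 live cells
Generation 1: 21 live cells
..........
.......**.
....**....
..*..*...*
.*....***.
.*....**.*
..*....**.
..*......*
.*........
Generation 2: 23 live cells
..........
..........
......*.*.
....**.**.
..*..*****
..*...***.
.*....****
.*......*.
..........
Generation 3: 21 live cells
..........
..........
.....*....
.....***..
...*******
.*....***.
..*...**.*
........**
..........
Generation 4: 16 live cells
..........
..........
..........
......**..
....*.**..
..***.***.
......*.**
.......**.
..........
Generation 5: 17 live cells
..........
..........
..........
.....***..
.......*..
...*..****
...*.***.*
.......***
..........
Population at generation 5: 17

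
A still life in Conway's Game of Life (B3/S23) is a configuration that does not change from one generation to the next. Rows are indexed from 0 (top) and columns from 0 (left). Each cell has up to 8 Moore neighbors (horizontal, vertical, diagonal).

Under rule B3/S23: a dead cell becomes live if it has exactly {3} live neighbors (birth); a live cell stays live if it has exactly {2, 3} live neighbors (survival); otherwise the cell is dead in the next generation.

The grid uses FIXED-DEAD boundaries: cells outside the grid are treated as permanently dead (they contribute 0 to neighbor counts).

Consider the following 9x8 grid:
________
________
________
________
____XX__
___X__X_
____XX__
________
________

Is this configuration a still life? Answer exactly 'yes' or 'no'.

Answer: yes

Derivation:
Compute generation 1 and compare to generation 0 (given above):
Generation 1:
________
________
________
________
____XX__
___X__X_
____XX__
________
________
The grids are IDENTICAL -> still life.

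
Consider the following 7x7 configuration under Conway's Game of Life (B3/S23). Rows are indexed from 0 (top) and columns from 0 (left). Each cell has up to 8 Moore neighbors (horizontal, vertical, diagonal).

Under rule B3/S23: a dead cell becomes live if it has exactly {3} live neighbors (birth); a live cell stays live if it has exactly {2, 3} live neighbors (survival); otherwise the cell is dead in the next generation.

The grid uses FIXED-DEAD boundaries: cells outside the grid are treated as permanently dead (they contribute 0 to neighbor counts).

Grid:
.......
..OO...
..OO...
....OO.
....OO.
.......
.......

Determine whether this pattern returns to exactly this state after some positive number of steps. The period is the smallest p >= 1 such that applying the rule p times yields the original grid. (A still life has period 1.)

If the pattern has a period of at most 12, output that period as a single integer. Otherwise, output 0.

Answer: 2

Derivation:
Simulating and comparing each generation to the original:
Gen 0 (original, given above): 8 live cells
Gen 1: 6 live cells, differs from original
Gen 2: 8 live cells, MATCHES original -> period = 2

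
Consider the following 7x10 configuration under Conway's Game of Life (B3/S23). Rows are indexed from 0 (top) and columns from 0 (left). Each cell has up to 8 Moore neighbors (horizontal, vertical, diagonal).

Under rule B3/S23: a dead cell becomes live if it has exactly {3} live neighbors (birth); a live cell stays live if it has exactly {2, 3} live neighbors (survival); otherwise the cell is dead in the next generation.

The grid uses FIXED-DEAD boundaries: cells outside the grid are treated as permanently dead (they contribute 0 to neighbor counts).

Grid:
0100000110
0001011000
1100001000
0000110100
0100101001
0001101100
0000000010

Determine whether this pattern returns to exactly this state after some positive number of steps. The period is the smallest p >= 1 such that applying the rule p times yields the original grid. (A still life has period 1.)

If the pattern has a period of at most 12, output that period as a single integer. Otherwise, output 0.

Simulating and comparing each generation to the original:
Gen 0 (original, given above): 21 live cells
Gen 1: 19 live cells, differs from original
Gen 2: 21 live cells, differs from original
Gen 3: 21 live cells, differs from original
Gen 4: 24 live cells, differs from original
Gen 5: 14 live cells, differs from original
Gen 6: 12 live cells, differs from original
Gen 7: 10 live cells, differs from original
Gen 8: 11 live cells, differs from original
Gen 9: 9 live cells, differs from original
Gen 10: 9 live cells, differs from original
Gen 11: 7 live cells, differs from original
Gen 12: 6 live cells, differs from original
No period found within 12 steps.

Answer: 0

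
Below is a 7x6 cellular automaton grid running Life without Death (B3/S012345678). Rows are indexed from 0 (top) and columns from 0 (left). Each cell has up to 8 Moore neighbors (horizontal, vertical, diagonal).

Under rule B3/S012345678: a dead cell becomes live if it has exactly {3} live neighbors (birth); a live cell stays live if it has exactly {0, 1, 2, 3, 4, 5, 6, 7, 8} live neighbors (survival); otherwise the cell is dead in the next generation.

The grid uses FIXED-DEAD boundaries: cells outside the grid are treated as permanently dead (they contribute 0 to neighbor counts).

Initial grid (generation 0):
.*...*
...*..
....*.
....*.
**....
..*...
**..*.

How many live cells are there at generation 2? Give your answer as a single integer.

Simulating step by step:
Generation 0 (given above): 11 live cells
Generation 1: 13 live cells
.*...*
...**.
...**.
....*.
**....
..*...
**..*.
Generation 2: 18 live cells
.*..**
..****
...***
...**.
**....
..*...
**..*.
Population at generation 2: 18

Answer: 18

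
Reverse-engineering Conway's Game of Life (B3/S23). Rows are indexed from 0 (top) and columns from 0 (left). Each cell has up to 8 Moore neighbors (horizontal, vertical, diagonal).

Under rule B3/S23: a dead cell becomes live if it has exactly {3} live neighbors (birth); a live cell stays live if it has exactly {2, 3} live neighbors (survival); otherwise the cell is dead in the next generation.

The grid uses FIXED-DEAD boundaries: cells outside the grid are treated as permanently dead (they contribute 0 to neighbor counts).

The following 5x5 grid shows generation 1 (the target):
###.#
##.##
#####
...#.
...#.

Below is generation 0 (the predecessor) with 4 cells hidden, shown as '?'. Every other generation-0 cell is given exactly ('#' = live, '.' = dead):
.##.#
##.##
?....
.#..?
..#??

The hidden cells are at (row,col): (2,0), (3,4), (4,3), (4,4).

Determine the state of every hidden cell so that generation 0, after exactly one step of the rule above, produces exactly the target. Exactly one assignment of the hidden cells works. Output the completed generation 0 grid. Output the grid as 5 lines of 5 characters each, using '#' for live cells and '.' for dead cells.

Answer: .##.#
##.##
.....
.#..#
..#.#

Derivation:
Hidden generation-0 cells (in order): (2,0), (3,4), (4,3), (4,4).
A hidden cell only influences target cells in its own 3x3 neighborhood. Try each of the 2^4 = 16 assignments, step the completed generation 0 forward once under B3/S23, and compare with the target:
  (2,0)=. (3,4)=. (4,3)=. (4,4)=. -> step gives (2,3)='.' but target has '#' -> reject
  (2,0)=. (3,4)=. (4,3)=. (4,4)=# -> step gives (2,3)='.' but target has '#' -> reject
  (2,0)=. (3,4)=. (4,3)=# (4,4)=. -> step gives (2,3)='.' but target has '#' -> reject
  (2,0)=. (3,4)=. (4,3)=# (4,4)=# -> step gives (2,3)='.' but target has '#' -> reject
  (2,0)=. (3,4)=# (4,3)=. (4,4)=. -> step gives (3,3)='.' but target has '#' -> reject
  (2,0)=. (3,4)=# (4,3)=. (4,4)=# -> step reproduces the target at every cell -> ACCEPT
  (2,0)=. (3,4)=# (4,3)=# (4,4)=. -> step gives (3,2)='#' but target has '.' -> reject
  (2,0)=. (3,4)=# (4,3)=# (4,4)=# -> step gives (3,2)='#' but target has '.' -> reject
  (2,0)=# (3,4)=. (4,3)=. (4,4)=. -> step gives (1,1)='.' but target has '#' -> reject
  (2,0)=# (3,4)=. (4,3)=. (4,4)=# -> step gives (1,1)='.' but target has '#' -> reject
  (2,0)=# (3,4)=. (4,3)=# (4,4)=. -> step gives (1,1)='.' but target has '#' -> reject
  (2,0)=# (3,4)=. (4,3)=# (4,4)=# -> step gives (1,1)='.' but target has '#' -> reject
  (2,0)=# (3,4)=# (4,3)=. (4,4)=. -> step gives (1,1)='.' but target has '#' -> reject
  (2,0)=# (3,4)=# (4,3)=. (4,4)=# -> step gives (1,1)='.' but target has '#' -> reject
  (2,0)=# (3,4)=# (4,3)=# (4,4)=. -> step gives (1,1)='.' but target has '#' -> reject
  (2,0)=# (3,4)=# (4,3)=# (4,4)=# -> step gives (1,1)='.' but target has '#' -> reject
Unique solution: (2,0)=dead, (3,4)=live, (4,3)=dead, (4,4)=live.
Check: live-neighbor counts of every cell in the completed generation 0:
33342
23432
33333
11231
12131
Applying B3/S23 to generation 0 with these counts gives:
###.#
##.##
#####
...#.
...#.
which matches the target exactly.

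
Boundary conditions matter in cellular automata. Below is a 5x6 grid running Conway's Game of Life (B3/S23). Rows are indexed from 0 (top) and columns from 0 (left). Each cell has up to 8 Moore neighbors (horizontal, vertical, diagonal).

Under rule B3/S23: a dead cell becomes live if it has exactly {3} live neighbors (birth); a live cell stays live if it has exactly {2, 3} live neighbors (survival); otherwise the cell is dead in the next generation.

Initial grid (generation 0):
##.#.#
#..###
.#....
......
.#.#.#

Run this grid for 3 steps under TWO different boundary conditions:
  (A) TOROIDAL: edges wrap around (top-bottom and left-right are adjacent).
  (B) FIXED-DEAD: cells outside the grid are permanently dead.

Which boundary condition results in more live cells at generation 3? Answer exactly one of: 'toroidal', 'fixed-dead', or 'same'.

Answer: toroidal

Derivation:
Under TOROIDAL boundary, generation 3:
#.###.
..#...
.#....
.####.
.....#
Population = 11

Under FIXED-DEAD boundary, generation 3:
#####.
#.....
...##.
......
......
Population = 8

Comparison: toroidal=11, fixed-dead=8 -> toroidal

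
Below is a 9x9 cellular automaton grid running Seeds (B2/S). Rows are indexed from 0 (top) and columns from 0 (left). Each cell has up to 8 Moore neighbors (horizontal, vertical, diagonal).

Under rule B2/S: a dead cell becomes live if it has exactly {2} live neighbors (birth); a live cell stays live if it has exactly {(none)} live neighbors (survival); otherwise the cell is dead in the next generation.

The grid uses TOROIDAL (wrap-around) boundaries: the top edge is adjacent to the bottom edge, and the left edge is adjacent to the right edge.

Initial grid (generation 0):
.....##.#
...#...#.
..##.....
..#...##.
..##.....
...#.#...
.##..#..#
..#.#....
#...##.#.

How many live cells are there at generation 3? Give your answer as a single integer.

Answer: 14

Derivation:
Simulating step by step:
Generation 0 (given above): 24 live cells
Generation 1: 17 live cells
#..#.....
.....#..#
.#..#...#
....#....
.#...#.#.
#.....#..
#.....#..
.......#.
.#.......
Generation 2: 28 live cells
.##.#...#
.###...#.
...#...#.
.###..###
#...#...#
.........
.#...#...
##....#.#
#.#.....#
Generation 3: 14 live cells
.........
......#..
.........
.....#...
.....##..
.#..##..#
..#...###
.....#...
.....#...
Population at generation 3: 14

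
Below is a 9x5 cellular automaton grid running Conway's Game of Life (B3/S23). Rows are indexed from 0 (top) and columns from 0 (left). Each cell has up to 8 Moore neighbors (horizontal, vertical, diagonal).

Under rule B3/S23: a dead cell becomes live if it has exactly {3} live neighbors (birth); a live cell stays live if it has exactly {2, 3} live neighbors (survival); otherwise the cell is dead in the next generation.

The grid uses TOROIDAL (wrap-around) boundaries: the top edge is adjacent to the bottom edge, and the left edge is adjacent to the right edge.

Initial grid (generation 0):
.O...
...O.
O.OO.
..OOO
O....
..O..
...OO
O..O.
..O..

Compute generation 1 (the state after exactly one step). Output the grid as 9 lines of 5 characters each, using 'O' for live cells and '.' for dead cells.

Simulating step by step:
Generation 0 (given above): 15 live cells
Generation 1: 19 live cells
(generation 1 grid is the final answer)

Answer: ..O..
.O.OO
.O...
O.O..
.OO.O
...OO
..OOO
..OO.
.OO..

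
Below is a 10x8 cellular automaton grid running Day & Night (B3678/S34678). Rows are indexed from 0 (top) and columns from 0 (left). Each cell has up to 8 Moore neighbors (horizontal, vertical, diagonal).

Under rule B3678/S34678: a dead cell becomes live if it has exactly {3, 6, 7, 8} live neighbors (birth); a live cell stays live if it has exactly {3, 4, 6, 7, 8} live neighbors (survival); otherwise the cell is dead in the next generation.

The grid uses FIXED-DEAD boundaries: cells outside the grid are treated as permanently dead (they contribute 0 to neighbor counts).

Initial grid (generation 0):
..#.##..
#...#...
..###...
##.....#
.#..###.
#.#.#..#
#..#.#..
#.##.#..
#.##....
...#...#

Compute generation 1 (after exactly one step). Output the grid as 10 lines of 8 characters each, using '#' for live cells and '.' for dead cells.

Answer: ...#....
.####...
#..#....
.#....#.
.###.###
....#...
...#..#.
..##....
..##....
..#.....

Derivation:
Simulating step by step:
Generation 0 (given above): 31 live cells
Generation 1: 23 live cells
(generation 1 grid is the final answer)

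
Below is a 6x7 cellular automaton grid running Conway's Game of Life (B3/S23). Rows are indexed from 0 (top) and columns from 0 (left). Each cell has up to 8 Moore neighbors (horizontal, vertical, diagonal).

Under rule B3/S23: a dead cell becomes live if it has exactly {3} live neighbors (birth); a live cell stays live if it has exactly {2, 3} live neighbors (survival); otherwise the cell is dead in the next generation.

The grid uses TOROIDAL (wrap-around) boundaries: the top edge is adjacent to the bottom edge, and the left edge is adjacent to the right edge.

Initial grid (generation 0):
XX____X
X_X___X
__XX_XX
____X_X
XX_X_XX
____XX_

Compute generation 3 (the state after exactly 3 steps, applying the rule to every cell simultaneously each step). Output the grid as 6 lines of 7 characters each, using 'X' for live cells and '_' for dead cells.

Answer: _X_X___
_______
XX_XXX_
X___X__
____X__
X__X___

Derivation:
Simulating step by step:
Generation 0 (given above): 19 live cells
Generation 1: 12 live cells
_X_____
__XX___
_XXXX__
_X_____
X__X___
__X_X__
Generation 2: 13 live cells
_X_____
____X__
_X__X__
XX__X__
_XXX___
_XXX___
Generation 3: 12 live cells
(generation 3 grid is the final answer)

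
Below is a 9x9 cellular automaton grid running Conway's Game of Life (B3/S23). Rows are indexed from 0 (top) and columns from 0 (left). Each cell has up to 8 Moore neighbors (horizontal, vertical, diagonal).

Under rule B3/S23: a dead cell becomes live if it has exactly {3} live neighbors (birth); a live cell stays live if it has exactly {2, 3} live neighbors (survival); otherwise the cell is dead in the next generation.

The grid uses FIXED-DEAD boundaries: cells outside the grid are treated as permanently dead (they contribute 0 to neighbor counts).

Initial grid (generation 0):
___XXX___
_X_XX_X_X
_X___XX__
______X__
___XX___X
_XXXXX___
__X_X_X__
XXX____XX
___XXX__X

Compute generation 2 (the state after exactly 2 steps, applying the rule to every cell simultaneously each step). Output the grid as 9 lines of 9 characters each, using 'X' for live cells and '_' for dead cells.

Answer: __XXX_X__
______XX_
____X____
___X__XX_
_________
_________
X_X__XX_X
X___X____
_X_X__X_X

Derivation:
Simulating step by step:
Generation 0 (given above): 32 live cells
Generation 1: 28 live cells
__XX_X___
___X__XX_
__X_X_X__
____X_XX_
_________
_X_______
X___X_XX_
_XX___XXX
_XXXX__XX
Generation 2: 21 live cells
(generation 2 grid is the final answer)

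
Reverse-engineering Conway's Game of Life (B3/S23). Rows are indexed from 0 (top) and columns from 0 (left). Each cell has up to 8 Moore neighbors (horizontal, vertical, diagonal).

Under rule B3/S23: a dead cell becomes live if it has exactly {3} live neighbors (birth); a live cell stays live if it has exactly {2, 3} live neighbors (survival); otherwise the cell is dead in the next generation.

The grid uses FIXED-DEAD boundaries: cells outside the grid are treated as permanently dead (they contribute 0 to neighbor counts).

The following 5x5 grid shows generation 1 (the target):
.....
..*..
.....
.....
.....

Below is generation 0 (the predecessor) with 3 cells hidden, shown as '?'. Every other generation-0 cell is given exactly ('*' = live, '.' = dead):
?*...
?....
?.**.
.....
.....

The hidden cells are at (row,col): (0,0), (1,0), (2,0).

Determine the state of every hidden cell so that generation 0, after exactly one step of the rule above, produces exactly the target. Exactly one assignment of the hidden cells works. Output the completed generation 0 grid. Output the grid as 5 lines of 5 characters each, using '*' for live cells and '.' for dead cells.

Answer: .*...
.....
..**.
.....
.....

Derivation:
Hidden generation-0 cells (in order): (0,0), (1,0), (2,0).
A hidden cell only influences target cells in its own 3x3 neighborhood. Try each of the 2^3 = 8 assignments, step the completed generation 0 forward once under B3/S23, and compare with the target:
  (0,0)=. (1,0)=. (2,0)=. -> step reproduces the target at every cell -> ACCEPT
  (0,0)=. (1,0)=. (2,0)=* -> step gives (1,1)='*' but target has '.' -> reject
  (0,0)=. (1,0)=* (2,0)=. -> step gives (1,1)='*' but target has '.' -> reject
  (0,0)=. (1,0)=* (2,0)=* -> step gives (1,0)='*' but target has '.' -> reject
  (0,0)=* (1,0)=. (2,0)=. -> step gives (1,1)='*' but target has '.' -> reject
  (0,0)=* (1,0)=. (2,0)=* -> step gives (1,0)='*' but target has '.' -> reject
  (0,0)=* (1,0)=* (2,0)=. -> step gives (0,0)='*' but target has '.' -> reject
  (0,0)=* (1,0)=* (2,0)=* -> step gives (0,0)='*' but target has '.' -> reject
Unique solution: (0,0)=dead, (1,0)=dead, (2,0)=dead.
Check: live-neighbor counts of every cell in the completed generation 0:
10100
12321
01111
01221
00000
Applying B3/S23 to generation 0 with these counts gives:
.....
..*..
.....
.....
.....
which matches the target exactly.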